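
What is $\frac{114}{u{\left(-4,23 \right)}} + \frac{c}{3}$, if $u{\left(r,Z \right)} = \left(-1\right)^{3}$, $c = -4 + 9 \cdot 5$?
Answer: $- \frac{301}{3} \approx -100.33$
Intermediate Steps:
$c = 41$ ($c = -4 + 45 = 41$)
$u{\left(r,Z \right)} = -1$
$\frac{114}{u{\left(-4,23 \right)}} + \frac{c}{3} = \frac{114}{-1} + \frac{41}{3} = 114 \left(-1\right) + 41 \cdot \frac{1}{3} = -114 + \frac{41}{3} = - \frac{301}{3}$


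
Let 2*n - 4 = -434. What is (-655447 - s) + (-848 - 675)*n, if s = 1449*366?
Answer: -858336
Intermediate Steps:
n = -215 (n = 2 + (½)*(-434) = 2 - 217 = -215)
s = 530334
(-655447 - s) + (-848 - 675)*n = (-655447 - 1*530334) + (-848 - 675)*(-215) = (-655447 - 530334) - 1523*(-215) = -1185781 + 327445 = -858336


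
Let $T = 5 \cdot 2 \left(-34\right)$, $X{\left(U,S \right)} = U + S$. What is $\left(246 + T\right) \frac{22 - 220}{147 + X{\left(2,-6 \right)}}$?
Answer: $\frac{1692}{13} \approx 130.15$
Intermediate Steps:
$X{\left(U,S \right)} = S + U$
$T = -340$ ($T = 10 \left(-34\right) = -340$)
$\left(246 + T\right) \frac{22 - 220}{147 + X{\left(2,-6 \right)}} = \left(246 - 340\right) \frac{22 - 220}{147 + \left(-6 + 2\right)} = - 94 \left(- \frac{198}{147 - 4}\right) = - 94 \left(- \frac{198}{143}\right) = - 94 \left(\left(-198\right) \frac{1}{143}\right) = \left(-94\right) \left(- \frac{18}{13}\right) = \frac{1692}{13}$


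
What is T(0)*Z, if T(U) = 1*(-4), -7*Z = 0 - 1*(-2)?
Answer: 8/7 ≈ 1.1429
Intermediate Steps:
Z = -2/7 (Z = -(0 - 1*(-2))/7 = -(0 + 2)/7 = -⅐*2 = -2/7 ≈ -0.28571)
T(U) = -4
T(0)*Z = -4*(-2/7) = 8/7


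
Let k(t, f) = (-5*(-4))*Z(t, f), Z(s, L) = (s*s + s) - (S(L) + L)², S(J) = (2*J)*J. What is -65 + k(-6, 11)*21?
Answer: -26871245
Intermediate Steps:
S(J) = 2*J²
Z(s, L) = s + s² - (L + 2*L²)² (Z(s, L) = (s*s + s) - (2*L² + L)² = (s² + s) - (L + 2*L²)² = (s + s²) - (L + 2*L²)² = s + s² - (L + 2*L²)²)
k(t, f) = 20*t + 20*t² - 20*f²*(1 + 2*f)² (k(t, f) = (-5*(-4))*(t + t² - f²*(1 + 2*f)²) = 20*(t + t² - f²*(1 + 2*f)²) = 20*t + 20*t² - 20*f²*(1 + 2*f)²)
-65 + k(-6, 11)*21 = -65 + (20*(-6) + 20*(-6)² - 20*11²*(1 + 2*11)²)*21 = -65 + (-120 + 20*36 - 20*121*(1 + 22)²)*21 = -65 + (-120 + 720 - 20*121*23²)*21 = -65 + (-120 + 720 - 20*121*529)*21 = -65 + (-120 + 720 - 1280180)*21 = -65 - 1279580*21 = -65 - 26871180 = -26871245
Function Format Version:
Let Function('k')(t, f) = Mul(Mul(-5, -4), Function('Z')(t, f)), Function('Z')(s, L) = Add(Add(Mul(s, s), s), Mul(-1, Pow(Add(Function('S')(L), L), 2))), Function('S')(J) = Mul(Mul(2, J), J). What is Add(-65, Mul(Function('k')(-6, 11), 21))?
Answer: -26871245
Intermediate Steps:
Function('S')(J) = Mul(2, Pow(J, 2))
Function('Z')(s, L) = Add(s, Pow(s, 2), Mul(-1, Pow(Add(L, Mul(2, Pow(L, 2))), 2))) (Function('Z')(s, L) = Add(Add(Mul(s, s), s), Mul(-1, Pow(Add(Mul(2, Pow(L, 2)), L), 2))) = Add(Add(Pow(s, 2), s), Mul(-1, Pow(Add(L, Mul(2, Pow(L, 2))), 2))) = Add(Add(s, Pow(s, 2)), Mul(-1, Pow(Add(L, Mul(2, Pow(L, 2))), 2))) = Add(s, Pow(s, 2), Mul(-1, Pow(Add(L, Mul(2, Pow(L, 2))), 2))))
Function('k')(t, f) = Add(Mul(20, t), Mul(20, Pow(t, 2)), Mul(-20, Pow(f, 2), Pow(Add(1, Mul(2, f)), 2))) (Function('k')(t, f) = Mul(Mul(-5, -4), Add(t, Pow(t, 2), Mul(-1, Pow(f, 2), Pow(Add(1, Mul(2, f)), 2)))) = Mul(20, Add(t, Pow(t, 2), Mul(-1, Pow(f, 2), Pow(Add(1, Mul(2, f)), 2)))) = Add(Mul(20, t), Mul(20, Pow(t, 2)), Mul(-20, Pow(f, 2), Pow(Add(1, Mul(2, f)), 2))))
Add(-65, Mul(Function('k')(-6, 11), 21)) = Add(-65, Mul(Add(Mul(20, -6), Mul(20, Pow(-6, 2)), Mul(-20, Pow(11, 2), Pow(Add(1, Mul(2, 11)), 2))), 21)) = Add(-65, Mul(Add(-120, Mul(20, 36), Mul(-20, 121, Pow(Add(1, 22), 2))), 21)) = Add(-65, Mul(Add(-120, 720, Mul(-20, 121, Pow(23, 2))), 21)) = Add(-65, Mul(Add(-120, 720, Mul(-20, 121, 529)), 21)) = Add(-65, Mul(Add(-120, 720, -1280180), 21)) = Add(-65, Mul(-1279580, 21)) = Add(-65, -26871180) = -26871245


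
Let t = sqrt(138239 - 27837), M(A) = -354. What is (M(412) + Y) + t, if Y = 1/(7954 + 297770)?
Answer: -108226295/305724 + sqrt(110402) ≈ -21.732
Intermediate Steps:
Y = 1/305724 ≈ 3.2709e-6
t = sqrt(110402) ≈ 332.27
(M(412) + Y) + t = (-354 + 1/305724) + sqrt(110402) = -108226295/305724 + sqrt(110402)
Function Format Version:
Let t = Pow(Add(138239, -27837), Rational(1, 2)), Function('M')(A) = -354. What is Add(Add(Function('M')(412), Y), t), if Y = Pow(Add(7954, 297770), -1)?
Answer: Add(Rational(-108226295, 305724), Pow(110402, Rational(1, 2))) ≈ -21.732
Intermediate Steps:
Y = Rational(1, 305724) (Y = Pow(305724, -1) = Rational(1, 305724) ≈ 3.2709e-6)
t = Pow(110402, Rational(1, 2)) ≈ 332.27
Add(Add(Function('M')(412), Y), t) = Add(Add(-354, Rational(1, 305724)), Pow(110402, Rational(1, 2))) = Add(Rational(-108226295, 305724), Pow(110402, Rational(1, 2)))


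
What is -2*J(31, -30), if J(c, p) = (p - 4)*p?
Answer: -2040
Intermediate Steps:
J(c, p) = p*(-4 + p) (J(c, p) = (-4 + p)*p = p*(-4 + p))
-2*J(31, -30) = -(-60)*(-4 - 30) = -(-60)*(-34) = -2*1020 = -2040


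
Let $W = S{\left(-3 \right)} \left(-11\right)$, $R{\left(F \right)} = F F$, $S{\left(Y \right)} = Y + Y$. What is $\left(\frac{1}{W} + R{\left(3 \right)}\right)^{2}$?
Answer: $\frac{354025}{4356} \approx 81.273$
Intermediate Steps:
$S{\left(Y \right)} = 2 Y$
$R{\left(F \right)} = F^{2}$
$W = 66$ ($W = 2 \left(-3\right) \left(-11\right) = \left(-6\right) \left(-11\right) = 66$)
$\left(\frac{1}{W} + R{\left(3 \right)}\right)^{2} = \left(\frac{1}{66} + 3^{2}\right)^{2} = \left(\frac{1}{66} + 9\right)^{2} = \left(\frac{595}{66}\right)^{2} = \frac{354025}{4356}$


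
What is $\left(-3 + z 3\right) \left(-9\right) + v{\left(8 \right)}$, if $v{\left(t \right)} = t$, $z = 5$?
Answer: $-100$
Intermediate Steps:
$\left(-3 + z 3\right) \left(-9\right) + v{\left(8 \right)} = \left(-3 + 5 \cdot 3\right) \left(-9\right) + 8 = \left(-3 + 15\right) \left(-9\right) + 8 = 12 \left(-9\right) + 8 = -108 + 8 = -100$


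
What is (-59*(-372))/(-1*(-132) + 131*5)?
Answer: 21948/787 ≈ 27.888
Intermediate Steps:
(-59*(-372))/(-1*(-132) + 131*5) = 21948/(132 + 655) = 21948/787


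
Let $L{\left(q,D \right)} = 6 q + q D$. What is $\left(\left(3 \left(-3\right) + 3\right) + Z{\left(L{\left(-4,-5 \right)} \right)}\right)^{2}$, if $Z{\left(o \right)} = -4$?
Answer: $100$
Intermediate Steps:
$L{\left(q,D \right)} = 6 q + D q$
$\left(\left(3 \left(-3\right) + 3\right) + Z{\left(L{\left(-4,-5 \right)} \right)}\right)^{2} = \left(\left(3 \left(-3\right) + 3\right) - 4\right)^{2} = \left(\left(-9 + 3\right) - 4\right)^{2} = \left(-6 - 4\right)^{2} = \left(-10\right)^{2} = 100$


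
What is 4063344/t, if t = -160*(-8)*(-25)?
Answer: -253959/2000 ≈ -126.98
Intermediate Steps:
t = -32000 (t = 1280*(-25) = -32000)
4063344/t = 4063344/(-32000) = 4063344*(-1/32000) = -253959/2000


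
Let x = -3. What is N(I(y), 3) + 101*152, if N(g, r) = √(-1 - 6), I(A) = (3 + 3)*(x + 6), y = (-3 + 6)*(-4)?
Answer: 15352 + I*√7 ≈ 15352.0 + 2.6458*I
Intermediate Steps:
y = -12 (y = 3*(-4) = -12)
I(A) = 18 (I(A) = (3 + 3)*(-3 + 6) = 6*3 = 18)
N(g, r) = I*√7 (N(g, r) = √(-7) = I*√7)
N(I(y), 3) + 101*152 = I*√7 + 101*152 = I*√7 + 15352 = 15352 + I*√7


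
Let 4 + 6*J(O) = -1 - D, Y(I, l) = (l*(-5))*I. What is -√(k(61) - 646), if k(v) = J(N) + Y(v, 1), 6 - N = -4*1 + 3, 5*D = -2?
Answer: -I*√856590/30 ≈ -30.851*I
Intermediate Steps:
D = -⅖ (D = (⅕)*(-2) = -⅖ ≈ -0.40000)
N = 7 (N = 6 - (-4*1 + 3) = 6 - (-4 + 3) = 6 - 1*(-1) = 6 + 1 = 7)
Y(I, l) = -5*I*l (Y(I, l) = (-5*l)*I = -5*I*l)
J(O) = -23/30 (J(O) = -⅔ + (-1 - 1*(-⅖))/6 = -⅔ + (-1 + ⅖)/6 = -⅔ + (⅙)*(-⅗) = -⅔ - ⅒ = -23/30)
k(v) = -23/30 - 5*v (k(v) = -23/30 - 5*v*1 = -23/30 - 5*v)
-√(k(61) - 646) = -√((-23/30 - 5*61) - 646) = -√((-23/30 - 305) - 646) = -√(-9173/30 - 646) = -√(-28553/30) = -I*√856590/30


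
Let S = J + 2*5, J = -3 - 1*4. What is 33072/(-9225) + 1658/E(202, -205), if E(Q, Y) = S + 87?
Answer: 136873/9225 ≈ 14.837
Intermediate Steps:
J = -7 (J = -3 - 4 = -7)
S = 3 (S = -7 + 2*5 = -7 + 10 = 3)
E(Q, Y) = 90 (E(Q, Y) = 3 + 87 = 90)
33072/(-9225) + 1658/E(202, -205) = 33072/(-9225) + 1658/90 = 33072*(-1/9225) + 1658*(1/90) = -11024/3075 + 829/45 = 136873/9225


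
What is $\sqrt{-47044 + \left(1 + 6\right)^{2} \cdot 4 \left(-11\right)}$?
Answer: $20 i \sqrt{123} \approx 221.81 i$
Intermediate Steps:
$\sqrt{-47044 + \left(1 + 6\right)^{2} \cdot 4 \left(-11\right)} = \sqrt{-47044 + 7^{2} \cdot 4 \left(-11\right)} = \sqrt{-47044 + 49 \cdot 4 \left(-11\right)} = \sqrt{-47044 + 196 \left(-11\right)} = \sqrt{-47044 - 2156} = \sqrt{-49200} = 20 i \sqrt{123}$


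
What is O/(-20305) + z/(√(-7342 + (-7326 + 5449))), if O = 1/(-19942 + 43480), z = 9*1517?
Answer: -1/477939090 - 4551*I*√9219/3073 ≈ -2.0923e-9 - 142.2*I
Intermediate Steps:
z = 13653
O = 1/23538 ≈ 4.2484e-5
O/(-20305) + z/(√(-7342 + (-7326 + 5449))) = (1/23538)/(-20305) + 13653/(√(-7342 + (-7326 + 5449))) = (1/23538)*(-1/20305) + 13653/(√(-7342 - 1877)) = -1/477939090 + 13653/(√(-9219)) = -1/477939090 + 13653/((I*√9219)) = -1/477939090 + 13653*(-I*√9219/9219) = -1/477939090 - 4551*I*√9219/3073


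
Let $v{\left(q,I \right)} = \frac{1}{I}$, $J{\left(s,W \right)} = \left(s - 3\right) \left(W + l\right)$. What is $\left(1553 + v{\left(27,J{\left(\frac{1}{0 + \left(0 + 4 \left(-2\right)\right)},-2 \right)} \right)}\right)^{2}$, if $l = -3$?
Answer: $\frac{37687621689}{15625} \approx 2.412 \cdot 10^{6}$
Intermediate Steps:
$J{\left(s,W \right)} = \left(-3 + W\right) \left(-3 + s\right)$ ($J{\left(s,W \right)} = \left(s - 3\right) \left(W - 3\right) = \left(-3 + s\right) \left(-3 + W\right) = \left(-3 + W\right) \left(-3 + s\right)$)
$\left(1553 + v{\left(27,J{\left(\frac{1}{0 + \left(0 + 4 \left(-2\right)\right)},-2 \right)} \right)}\right)^{2} = \left(1553 + \frac{1}{9 - -6 - \frac{3}{0 + \left(0 + 4 \left(-2\right)\right)} - \frac{2}{0 + \left(0 + 4 \left(-2\right)\right)}}\right)^{2} = \left(1553 + \frac{1}{9 + 6 - \frac{3}{0 + \left(0 - 8\right)} - \frac{2}{0 + \left(0 - 8\right)}}\right)^{2} = \left(1553 + \frac{1}{9 + 6 - \frac{3}{0 - 8} - \frac{2}{0 - 8}}\right)^{2} = \left(1553 + \frac{1}{9 + 6 - \frac{3}{-8} - \frac{2}{-8}}\right)^{2} = \left(1553 + \frac{1}{9 + 6 - - \frac{3}{8} - - \frac{1}{4}}\right)^{2} = \left(1553 + \frac{1}{9 + 6 + \frac{3}{8} + \frac{1}{4}}\right)^{2} = \left(1553 + \frac{1}{\frac{125}{8}}\right)^{2} = \left(1553 + \frac{8}{125}\right)^{2} = \left(\frac{194133}{125}\right)^{2} = \frac{37687621689}{15625}$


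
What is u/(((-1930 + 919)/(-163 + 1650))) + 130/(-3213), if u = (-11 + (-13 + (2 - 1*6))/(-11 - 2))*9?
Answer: 1805412788/14076153 ≈ 128.26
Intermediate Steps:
u = -1134/13 (u = (-11 + (-13 + (2 - 6))/(-13))*9 = (-11 + (-13 - 4)*(-1/13))*9 = (-11 - 17*(-1/13))*9 = (-11 + 17/13)*9 = -126/13*9 = -1134/13 ≈ -87.231)
u/(((-1930 + 919)/(-163 + 1650))) + 130/(-3213) = -1134*(-163 + 1650)/(-1930 + 919)/13 + 130/(-3213) = -1134/(13*((-1011/1487))) + 130*(-1/3213) = -1134/(13*((-1011*1/1487))) - 130/3213 = -1134/(13*(-1011/1487)) - 130/3213 = -1134/13*(-1487/1011) - 130/3213 = 562086/4381 - 130/3213 = 1805412788/14076153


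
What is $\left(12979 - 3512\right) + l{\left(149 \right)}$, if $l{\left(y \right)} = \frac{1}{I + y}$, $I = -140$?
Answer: $\frac{85204}{9} \approx 9467.1$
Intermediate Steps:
$l{\left(y \right)} = \frac{1}{-140 + y}$
$\left(12979 - 3512\right) + l{\left(149 \right)} = \left(12979 - 3512\right) + \frac{1}{-140 + 149} = 9467 + \frac{1}{9} = \frac{85204}{9}$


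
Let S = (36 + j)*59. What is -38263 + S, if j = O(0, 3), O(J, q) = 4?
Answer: -35903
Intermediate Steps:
j = 4
S = 2360 (S = (36 + 4)*59 = 40*59 = 2360)
-38263 + S = -38263 + 2360 = -35903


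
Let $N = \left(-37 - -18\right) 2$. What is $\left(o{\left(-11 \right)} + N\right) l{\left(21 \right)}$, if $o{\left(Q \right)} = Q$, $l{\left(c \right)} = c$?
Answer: $-1029$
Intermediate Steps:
$N = -38$ ($N = \left(-37 + 18\right) 2 = \left(-19\right) 2 = -38$)
$\left(o{\left(-11 \right)} + N\right) l{\left(21 \right)} = \left(-11 - 38\right) 21 = \left(-49\right) 21 = -1029$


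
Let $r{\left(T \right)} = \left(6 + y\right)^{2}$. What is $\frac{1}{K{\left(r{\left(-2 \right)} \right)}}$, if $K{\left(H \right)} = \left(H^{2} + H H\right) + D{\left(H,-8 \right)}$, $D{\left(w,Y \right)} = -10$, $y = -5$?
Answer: $- \frac{1}{8} \approx -0.125$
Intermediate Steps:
$r{\left(T \right)} = 1$ ($r{\left(T \right)} = \left(6 - 5\right)^{2} = 1^{2} = 1$)
$K{\left(H \right)} = -10 + 2 H^{2}$ ($K{\left(H \right)} = \left(H^{2} + H H\right) - 10 = \left(H^{2} + H^{2}\right) - 10 = 2 H^{2} - 10 = -10 + 2 H^{2}$)
$\frac{1}{K{\left(r{\left(-2 \right)} \right)}} = \frac{1}{-10 + 2 \cdot 1^{2}} = \frac{1}{-10 + 2 \cdot 1} = \frac{1}{-10 + 2} = \frac{1}{-8} = - \frac{1}{8}$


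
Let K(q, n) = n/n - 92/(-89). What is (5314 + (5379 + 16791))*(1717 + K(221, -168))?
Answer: 4204887096/89 ≈ 4.7246e+7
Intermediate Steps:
K(q, n) = 181/89 (K(q, n) = 1 - 92*(-1/89) = 1 + 92/89 = 181/89)
(5314 + (5379 + 16791))*(1717 + K(221, -168)) = (5314 + (5379 + 16791))*(1717 + 181/89) = (5314 + 22170)*(152994/89) = 27484*(152994/89) = 4204887096/89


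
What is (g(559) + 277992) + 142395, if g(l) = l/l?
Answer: 420388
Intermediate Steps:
g(l) = 1
(g(559) + 277992) + 142395 = (1 + 277992) + 142395 = 277993 + 142395 = 420388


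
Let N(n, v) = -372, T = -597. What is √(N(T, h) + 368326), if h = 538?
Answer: √367954 ≈ 606.59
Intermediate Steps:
√(N(T, h) + 368326) = √(-372 + 368326) = √367954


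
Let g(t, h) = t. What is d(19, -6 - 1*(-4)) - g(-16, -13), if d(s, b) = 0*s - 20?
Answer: -4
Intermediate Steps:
d(s, b) = -20 (d(s, b) = 0 - 20 = -20)
d(19, -6 - 1*(-4)) - g(-16, -13) = -20 - 1*(-16) = -20 + 16 = -4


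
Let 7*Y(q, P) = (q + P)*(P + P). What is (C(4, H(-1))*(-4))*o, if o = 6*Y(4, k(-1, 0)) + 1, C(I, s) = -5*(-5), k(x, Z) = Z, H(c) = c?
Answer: -100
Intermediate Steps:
Y(q, P) = 2*P*(P + q)/7 (Y(q, P) = ((q + P)*(P + P))/7 = ((P + q)*(2*P))/7 = (2*P*(P + q))/7 = 2*P*(P + q)/7)
C(I, s) = 25
o = 1 (o = 6*((2/7)*0*(0 + 4)) + 1 = 6*((2/7)*0*4) + 1 = 6*0 + 1 = 0 + 1 = 1)
(C(4, H(-1))*(-4))*o = (25*(-4))*1 = -100*1 = -100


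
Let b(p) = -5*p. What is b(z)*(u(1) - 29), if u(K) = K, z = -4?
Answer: -560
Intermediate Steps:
b(z)*(u(1) - 29) = (-5*(-4))*(1 - 29) = 20*(-28) = -560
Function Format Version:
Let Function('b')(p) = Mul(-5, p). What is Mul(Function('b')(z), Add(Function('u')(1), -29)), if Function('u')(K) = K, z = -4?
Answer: -560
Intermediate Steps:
Mul(Function('b')(z), Add(Function('u')(1), -29)) = Mul(Mul(-5, -4), Add(1, -29)) = Mul(20, -28) = -560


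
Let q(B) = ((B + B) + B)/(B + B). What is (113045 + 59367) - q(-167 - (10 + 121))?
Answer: 344821/2 ≈ 1.7241e+5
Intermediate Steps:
q(B) = 3/2 (q(B) = (2*B + B)/((2*B)) = (3*B)*(1/(2*B)) = 3/2)
(113045 + 59367) - q(-167 - (10 + 121)) = (113045 + 59367) - 1*3/2 = 172412 - 3/2 = 344821/2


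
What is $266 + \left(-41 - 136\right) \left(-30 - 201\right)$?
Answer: $41153$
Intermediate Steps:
$266 + \left(-41 - 136\right) \left(-30 - 201\right) = 266 - -40887 = 266 + 40887 = 41153$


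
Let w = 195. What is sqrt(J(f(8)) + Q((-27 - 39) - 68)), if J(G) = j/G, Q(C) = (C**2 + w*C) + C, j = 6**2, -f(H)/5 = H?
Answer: I*sqrt(830890)/10 ≈ 91.153*I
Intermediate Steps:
f(H) = -5*H
j = 36
Q(C) = C**2 + 196*C (Q(C) = (C**2 + 195*C) + C = C**2 + 196*C)
J(G) = 36/G
sqrt(J(f(8)) + Q((-27 - 39) - 68)) = sqrt(36/((-5*8)) + ((-27 - 39) - 68)*(196 + ((-27 - 39) - 68))) = sqrt(36/(-40) + (-66 - 68)*(196 + (-66 - 68))) = sqrt(36*(-1/40) - 134*(196 - 134)) = sqrt(-9/10 - 134*62) = sqrt(-9/10 - 8308) = sqrt(-83089/10) = I*sqrt(830890)/10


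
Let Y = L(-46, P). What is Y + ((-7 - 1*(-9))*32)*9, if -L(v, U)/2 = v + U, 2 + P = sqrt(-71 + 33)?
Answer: 672 - 2*I*sqrt(38) ≈ 672.0 - 12.329*I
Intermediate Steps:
P = -2 + I*sqrt(38) (P = -2 + sqrt(-71 + 33) = -2 + sqrt(-38) = -2 + I*sqrt(38) ≈ -2.0 + 6.1644*I)
L(v, U) = -2*U - 2*v (L(v, U) = -2*(v + U) = -2*(U + v) = -2*U - 2*v)
Y = 96 - 2*I*sqrt(38) (Y = -2*(-2 + I*sqrt(38)) - 2*(-46) = (4 - 2*I*sqrt(38)) + 92 = 96 - 2*I*sqrt(38) ≈ 96.0 - 12.329*I)
Y + ((-7 - 1*(-9))*32)*9 = (96 - 2*I*sqrt(38)) + ((-7 - 1*(-9))*32)*9 = (96 - 2*I*sqrt(38)) + ((-7 + 9)*32)*9 = (96 - 2*I*sqrt(38)) + (2*32)*9 = (96 - 2*I*sqrt(38)) + 64*9 = (96 - 2*I*sqrt(38)) + 576 = 672 - 2*I*sqrt(38)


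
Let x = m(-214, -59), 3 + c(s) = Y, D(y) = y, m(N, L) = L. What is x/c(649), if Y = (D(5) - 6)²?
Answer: 59/2 ≈ 29.500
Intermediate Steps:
Y = 1 (Y = (5 - 6)² = (-1)² = 1)
c(s) = -2 (c(s) = -3 + 1 = -2)
x = -59
x/c(649) = -59/(-2) = -59*(-½) = 59/2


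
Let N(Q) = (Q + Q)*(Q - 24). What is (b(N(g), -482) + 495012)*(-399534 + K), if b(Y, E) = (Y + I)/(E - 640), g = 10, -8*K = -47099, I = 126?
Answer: -79502821723087/408 ≈ -1.9486e+11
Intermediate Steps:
K = 47099/8 (K = -⅛*(-47099) = 47099/8 ≈ 5887.4)
N(Q) = 2*Q*(-24 + Q) (N(Q) = (2*Q)*(-24 + Q) = 2*Q*(-24 + Q))
b(Y, E) = (126 + Y)/(-640 + E) (b(Y, E) = (Y + 126)/(E - 640) = (126 + Y)/(-640 + E))
(b(N(g), -482) + 495012)*(-399534 + K) = ((126 + 2*10*(-24 + 10))/(-640 - 482) + 495012)*(-399534 + 47099/8) = ((126 + 2*10*(-14))/(-1122) + 495012)*(-3149173/8) = (-(126 - 280)/1122 + 495012)*(-3149173/8) = (-1/1122*(-154) + 495012)*(-3149173/8) = (7/51 + 495012)*(-3149173/8) = (25245619/51)*(-3149173/8) = -79502821723087/408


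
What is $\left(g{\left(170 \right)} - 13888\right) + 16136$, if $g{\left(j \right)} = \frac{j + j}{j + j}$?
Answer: $2249$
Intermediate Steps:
$g{\left(j \right)} = 1$ ($g{\left(j \right)} = \frac{2 j}{2 j} = 2 j \frac{1}{2 j} = 1$)
$\left(g{\left(170 \right)} - 13888\right) + 16136 = \left(1 - 13888\right) + 16136 = -13887 + 16136 = 2249$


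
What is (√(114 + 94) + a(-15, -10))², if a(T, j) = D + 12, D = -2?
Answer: 308 + 80*√13 ≈ 596.44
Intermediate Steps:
a(T, j) = 10 (a(T, j) = -2 + 12 = 10)
(√(114 + 94) + a(-15, -10))² = (√(114 + 94) + 10)² = (√208 + 10)² = (4*√13 + 10)² = (10 + 4*√13)²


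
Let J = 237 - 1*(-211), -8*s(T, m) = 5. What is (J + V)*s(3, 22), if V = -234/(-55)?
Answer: -12437/44 ≈ -282.66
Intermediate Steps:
s(T, m) = -5/8 (s(T, m) = -⅛*5 = -5/8)
J = 448 (J = 237 + 211 = 448)
V = 234/55 (V = -234*(-1/55) = 234/55 ≈ 4.2545)
(J + V)*s(3, 22) = (448 + 234/55)*(-5/8) = (24874/55)*(-5/8) = -12437/44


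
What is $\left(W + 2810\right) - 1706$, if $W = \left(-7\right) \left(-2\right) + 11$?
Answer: $1129$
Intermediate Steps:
$W = 25$ ($W = 14 + 11 = 25$)
$\left(W + 2810\right) - 1706 = \left(25 + 2810\right) - 1706 = 2835 - 1706 = 1129$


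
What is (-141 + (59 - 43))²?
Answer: 15625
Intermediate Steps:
(-141 + (59 - 43))² = (-141 + 16)² = (-125)² = 15625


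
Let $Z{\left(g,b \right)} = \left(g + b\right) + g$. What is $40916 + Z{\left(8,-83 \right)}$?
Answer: $40849$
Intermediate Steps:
$Z{\left(g,b \right)} = b + 2 g$ ($Z{\left(g,b \right)} = \left(b + g\right) + g = b + 2 g$)
$40916 + Z{\left(8,-83 \right)} = 40916 + \left(-83 + 2 \cdot 8\right) = 40916 + \left(-83 + 16\right) = 40916 - 67 = 40849$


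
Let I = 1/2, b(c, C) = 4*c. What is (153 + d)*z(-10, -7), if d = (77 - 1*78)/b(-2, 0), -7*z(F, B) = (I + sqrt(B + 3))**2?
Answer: 2625/32 - 175*I/4 ≈ 82.031 - 43.75*I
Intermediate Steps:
I = 1/2 ≈ 0.50000
z(F, B) = -(1/2 + sqrt(3 + B))**2/7 (z(F, B) = -(1/2 + sqrt(B + 3))**2/7 = -(1/2 + sqrt(3 + B))**2/7)
d = 1/8 (d = (77 - 1*78)/((4*(-2))) = (77 - 78)/(-8) = -1*(-1/8) = 1/8 ≈ 0.12500)
(153 + d)*z(-10, -7) = (153 + 1/8)*(-(1 + 2*sqrt(3 - 7))**2/28) = 1225*(-(1 + 2*sqrt(-4))**2/28)/8 = 1225*(-(1 + 2*(2*I))**2/28)/8 = 1225*(-(1 + 4*I)**2/28)/8 = -175*(1 + 4*I)**2/32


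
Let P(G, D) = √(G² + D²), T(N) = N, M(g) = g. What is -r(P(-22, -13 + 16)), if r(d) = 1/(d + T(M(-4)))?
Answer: -4/477 - √493/477 ≈ -0.054934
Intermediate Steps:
P(G, D) = √(D² + G²)
r(d) = 1/(-4 + d) (r(d) = 1/(d - 4) = 1/(-4 + d))
-r(P(-22, -13 + 16)) = -1/(-4 + √((-13 + 16)² + (-22)²)) = -1/(-4 + √(3² + 484)) = -1/(-4 + √(9 + 484)) = -1/(-4 + √493)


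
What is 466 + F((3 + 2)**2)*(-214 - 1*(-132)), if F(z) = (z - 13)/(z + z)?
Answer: 11158/25 ≈ 446.32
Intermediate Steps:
F(z) = (-13 + z)/(2*z) (F(z) = (-13 + z)/((2*z)) = (-13 + z)*(1/(2*z)) = (-13 + z)/(2*z))
466 + F((3 + 2)**2)*(-214 - 1*(-132)) = 466 + ((-13 + (3 + 2)**2)/(2*((3 + 2)**2)))*(-214 - 1*(-132)) = 466 + ((-13 + 5**2)/(2*(5**2)))*(-214 + 132) = 466 + ((1/2)*(-13 + 25)/25)*(-82) = 466 + ((1/2)*(1/25)*12)*(-82) = 466 + (6/25)*(-82) = 466 - 492/25 = 11158/25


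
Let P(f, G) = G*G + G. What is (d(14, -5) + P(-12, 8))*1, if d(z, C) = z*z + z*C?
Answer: 198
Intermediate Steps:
P(f, G) = G + G² (P(f, G) = G² + G = G + G²)
d(z, C) = z² + C*z
(d(14, -5) + P(-12, 8))*1 = (14*(-5 + 14) + 8*(1 + 8))*1 = (14*9 + 8*9)*1 = (126 + 72)*1 = 198*1 = 198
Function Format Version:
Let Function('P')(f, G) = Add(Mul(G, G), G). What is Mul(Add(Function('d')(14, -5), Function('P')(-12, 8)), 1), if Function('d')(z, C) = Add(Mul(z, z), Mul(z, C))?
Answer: 198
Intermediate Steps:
Function('P')(f, G) = Add(G, Pow(G, 2)) (Function('P')(f, G) = Add(Pow(G, 2), G) = Add(G, Pow(G, 2)))
Function('d')(z, C) = Add(Pow(z, 2), Mul(C, z))
Mul(Add(Function('d')(14, -5), Function('P')(-12, 8)), 1) = Mul(Add(Mul(14, Add(-5, 14)), Mul(8, Add(1, 8))), 1) = Mul(Add(Mul(14, 9), Mul(8, 9)), 1) = Mul(Add(126, 72), 1) = Mul(198, 1) = 198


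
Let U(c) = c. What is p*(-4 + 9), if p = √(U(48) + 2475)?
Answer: 145*√3 ≈ 251.15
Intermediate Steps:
p = 29*√3 (p = √(48 + 2475) = √2523 = 29*√3 ≈ 50.229)
p*(-4 + 9) = (29*√3)*(-4 + 9) = (29*√3)*5 = 145*√3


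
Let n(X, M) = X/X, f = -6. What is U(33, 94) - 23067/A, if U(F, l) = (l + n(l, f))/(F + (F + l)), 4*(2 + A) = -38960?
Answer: 461621/155872 ≈ 2.9615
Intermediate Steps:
A = -9742 (A = -2 + (1/4)*(-38960) = -2 - 9740 = -9742)
n(X, M) = 1
U(F, l) = (1 + l)/(l + 2*F) (U(F, l) = (l + 1)/(F + (F + l)) = (1 + l)/(l + 2*F))
U(33, 94) - 23067/A = (1 + 94)/(94 + 2*33) - 23067/(-9742) = 95/(94 + 66) - 23067*(-1/9742) = 95/160 + 23067/9742 = (1/160)*95 + 23067/9742 = 19/32 + 23067/9742 = 461621/155872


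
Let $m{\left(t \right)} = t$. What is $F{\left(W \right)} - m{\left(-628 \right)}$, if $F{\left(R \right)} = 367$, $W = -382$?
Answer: $995$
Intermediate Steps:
$F{\left(W \right)} - m{\left(-628 \right)} = 367 - -628 = 367 + 628 = 995$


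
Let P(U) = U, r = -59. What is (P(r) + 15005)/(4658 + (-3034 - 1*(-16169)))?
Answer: 4982/5931 ≈ 0.83999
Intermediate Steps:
(P(r) + 15005)/(4658 + (-3034 - 1*(-16169))) = (-59 + 15005)/(4658 + (-3034 - 1*(-16169))) = 14946/(4658 + (-3034 + 16169)) = 14946/(4658 + 13135) = 14946/17793 = 14946*(1/17793) = 4982/5931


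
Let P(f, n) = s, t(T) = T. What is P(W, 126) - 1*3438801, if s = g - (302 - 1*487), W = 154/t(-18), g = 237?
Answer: -3438379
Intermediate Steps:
W = -77/9 (W = 154/(-18) = 154*(-1/18) = -77/9 ≈ -8.5556)
s = 422 (s = 237 - (302 - 1*487) = 237 - (302 - 487) = 237 - 1*(-185) = 237 + 185 = 422)
P(f, n) = 422
P(W, 126) - 1*3438801 = 422 - 1*3438801 = 422 - 3438801 = -3438379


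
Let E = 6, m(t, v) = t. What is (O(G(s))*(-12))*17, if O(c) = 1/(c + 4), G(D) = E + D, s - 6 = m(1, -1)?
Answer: -12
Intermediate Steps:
s = 7 (s = 6 + 1 = 7)
G(D) = 6 + D
O(c) = 1/(4 + c)
(O(G(s))*(-12))*17 = (-12/(4 + (6 + 7)))*17 = (-12/(4 + 13))*17 = (-12/17)*17 = ((1/17)*(-12))*17 = -12/17*17 = -12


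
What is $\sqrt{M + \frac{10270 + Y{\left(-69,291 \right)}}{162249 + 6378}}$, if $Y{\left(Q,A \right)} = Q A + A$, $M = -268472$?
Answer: $\frac{i \sqrt{7634020410304674}}{168627} \approx 518.14 i$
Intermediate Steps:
$Y{\left(Q,A \right)} = A + A Q$ ($Y{\left(Q,A \right)} = A Q + A = A + A Q$)
$\sqrt{M + \frac{10270 + Y{\left(-69,291 \right)}}{162249 + 6378}} = \sqrt{-268472 + \frac{10270 + 291 \left(1 - 69\right)}{162249 + 6378}} = \sqrt{-268472 + \frac{10270 + 291 \left(-68\right)}{168627}} = \sqrt{-268472 + \left(10270 - 19788\right) \frac{1}{168627}} = \sqrt{-268472 - \frac{9518}{168627}} = \sqrt{- \frac{45271637462}{168627}} = \frac{i \sqrt{7634020410304674}}{168627}$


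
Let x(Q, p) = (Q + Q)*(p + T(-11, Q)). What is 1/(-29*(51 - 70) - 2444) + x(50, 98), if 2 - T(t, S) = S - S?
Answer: 18929999/1893 ≈ 10000.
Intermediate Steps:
T(t, S) = 2 (T(t, S) = 2 - (S - S) = 2 - 1*0 = 2 + 0 = 2)
x(Q, p) = 2*Q*(2 + p) (x(Q, p) = (Q + Q)*(p + 2) = (2*Q)*(2 + p) = 2*Q*(2 + p))
1/(-29*(51 - 70) - 2444) + x(50, 98) = 1/(-29*(51 - 70) - 2444) + 2*50*(2 + 98) = 1/(-29*(-19) - 2444) + 2*50*100 = 1/(551 - 2444) + 10000 = 1/(-1893) + 10000 = -1/1893 + 10000 = 18929999/1893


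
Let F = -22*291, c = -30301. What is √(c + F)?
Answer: 17*I*√127 ≈ 191.58*I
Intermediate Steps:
F = -6402
√(c + F) = √(-30301 - 6402) = √(-36703) = 17*I*√127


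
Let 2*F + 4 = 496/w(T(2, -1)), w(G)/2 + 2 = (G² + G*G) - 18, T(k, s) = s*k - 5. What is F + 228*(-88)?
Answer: -782512/39 ≈ -20064.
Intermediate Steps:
T(k, s) = -5 + k*s (T(k, s) = k*s - 5 = -5 + k*s)
w(G) = -40 + 4*G² (w(G) = -4 + 2*((G² + G*G) - 18) = -4 + 2*((G² + G²) - 18) = -4 + 2*(2*G² - 18) = -4 + 2*(-18 + 2*G²) = -4 + (-36 + 4*G²) = -40 + 4*G²)
F = -16/39 (F = -2 + (496/(-40 + 4*(-5 + 2*(-1))²))/2 = -2 + (496/(-40 + 4*(-5 - 2)²))/2 = -2 + (496/(-40 + 4*(-7)²))/2 = -2 + (496/(-40 + 4*49))/2 = -2 + (496/(-40 + 196))/2 = -2 + (496/156)/2 = -2 + (496*(1/156))/2 = -2 + (½)*(124/39) = -2 + 62/39 = -16/39 ≈ -0.41026)
F + 228*(-88) = -16/39 + 228*(-88) = -16/39 - 20064 = -782512/39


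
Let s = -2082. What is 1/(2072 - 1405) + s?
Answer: -1388693/667 ≈ -2082.0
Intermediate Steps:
1/(2072 - 1405) + s = 1/(2072 - 1405) - 2082 = 1/667 - 2082 = -1388693/667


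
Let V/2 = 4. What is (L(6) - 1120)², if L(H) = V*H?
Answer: 1149184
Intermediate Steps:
V = 8 (V = 2*4 = 8)
L(H) = 8*H
(L(6) - 1120)² = (8*6 - 1120)² = (48 - 1120)² = (-1072)² = 1149184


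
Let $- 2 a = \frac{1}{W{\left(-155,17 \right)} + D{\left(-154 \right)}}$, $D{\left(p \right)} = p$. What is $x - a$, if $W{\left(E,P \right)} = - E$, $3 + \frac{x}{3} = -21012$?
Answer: $- \frac{126089}{2} \approx -63045.0$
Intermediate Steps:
$x = -63045$ ($x = -9 + 3 \left(-21012\right) = -9 - 63036 = -63045$)
$a = - \frac{1}{2}$ ($a = - \frac{1}{2 \left(\left(-1\right) \left(-155\right) - 154\right)} = - \frac{1}{2 \left(155 - 154\right)} = - \frac{1}{2 \cdot 1} = \left(- \frac{1}{2}\right) 1 = - \frac{1}{2} \approx -0.5$)
$x - a = -63045 - - \frac{1}{2} = -63045 + \frac{1}{2} = - \frac{126089}{2}$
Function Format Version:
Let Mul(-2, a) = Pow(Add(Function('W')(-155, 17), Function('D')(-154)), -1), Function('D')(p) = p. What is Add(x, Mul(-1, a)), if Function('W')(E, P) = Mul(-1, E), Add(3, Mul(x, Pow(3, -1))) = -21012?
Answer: Rational(-126089, 2) ≈ -63045.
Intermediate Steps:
x = -63045 (x = Add(-9, Mul(3, -21012)) = Add(-9, -63036) = -63045)
a = Rational(-1, 2) (a = Mul(Rational(-1, 2), Pow(Add(Mul(-1, -155), -154), -1)) = Mul(Rational(-1, 2), Pow(Add(155, -154), -1)) = Mul(Rational(-1, 2), Pow(1, -1)) = Mul(Rational(-1, 2), 1) = Rational(-1, 2) ≈ -0.50000)
Add(x, Mul(-1, a)) = Add(-63045, Mul(-1, Rational(-1, 2))) = Add(-63045, Rational(1, 2)) = Rational(-126089, 2)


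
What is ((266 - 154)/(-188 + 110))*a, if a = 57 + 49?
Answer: -5936/39 ≈ -152.21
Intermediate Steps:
a = 106
((266 - 154)/(-188 + 110))*a = ((266 - 154)/(-188 + 110))*106 = (112/(-78))*106 = (112*(-1/78))*106 = -56/39*106 = -5936/39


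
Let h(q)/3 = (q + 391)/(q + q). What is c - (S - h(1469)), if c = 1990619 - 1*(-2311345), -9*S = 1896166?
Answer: 59661759008/13221 ≈ 4.5126e+6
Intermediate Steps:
S = -1896166/9 (S = -1/9*1896166 = -1896166/9 ≈ -2.1069e+5)
h(q) = 3*(391 + q)/(2*q) (h(q) = 3*((q + 391)/(q + q)) = 3*((391 + q)/((2*q))) = 3*((391 + q)*(1/(2*q))) = 3*((391 + q)/(2*q)) = 3*(391 + q)/(2*q))
c = 4301964 (c = 1990619 + 2311345 = 4301964)
c - (S - h(1469)) = 4301964 - (-1896166/9 - 3*(391 + 1469)/(2*1469)) = 4301964 - (-1896166/9 - 3*1860/(2*1469)) = 4301964 - (-1896166/9 - 1*2790/1469) = 4301964 - (-1896166/9 - 2790/1469) = 4301964 - 1*(-2785492964/13221) = 4301964 + 2785492964/13221 = 59661759008/13221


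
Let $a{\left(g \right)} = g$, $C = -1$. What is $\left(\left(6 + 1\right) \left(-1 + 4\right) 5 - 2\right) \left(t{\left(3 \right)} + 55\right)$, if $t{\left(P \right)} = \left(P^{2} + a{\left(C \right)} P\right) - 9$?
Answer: $5356$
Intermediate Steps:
$t{\left(P \right)} = -9 + P^{2} - P$ ($t{\left(P \right)} = \left(P^{2} - P\right) - 9 = -9 + P^{2} - P$)
$\left(\left(6 + 1\right) \left(-1 + 4\right) 5 - 2\right) \left(t{\left(3 \right)} + 55\right) = \left(\left(6 + 1\right) \left(-1 + 4\right) 5 - 2\right) \left(\left(-9 + 3^{2} - 3\right) + 55\right) = \left(7 \cdot 3 \cdot 5 - 2\right) \left(\left(-9 + 9 - 3\right) + 55\right) = \left(21 \cdot 5 - 2\right) \left(-3 + 55\right) = \left(105 - 2\right) 52 = 103 \cdot 52 = 5356$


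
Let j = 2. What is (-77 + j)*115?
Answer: -8625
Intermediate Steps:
(-77 + j)*115 = (-77 + 2)*115 = -75*115 = -8625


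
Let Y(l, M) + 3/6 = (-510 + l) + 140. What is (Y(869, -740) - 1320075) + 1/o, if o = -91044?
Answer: -120139522867/91044 ≈ -1.3196e+6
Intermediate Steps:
Y(l, M) = -741/2 + l (Y(l, M) = -½ + ((-510 + l) + 140) = -½ + (-370 + l) = -741/2 + l)
(Y(869, -740) - 1320075) + 1/o = ((-741/2 + 869) - 1320075) + 1/(-91044) = (997/2 - 1320075) - 1/91044 = -2639153/2 - 1/91044 = -120139522867/91044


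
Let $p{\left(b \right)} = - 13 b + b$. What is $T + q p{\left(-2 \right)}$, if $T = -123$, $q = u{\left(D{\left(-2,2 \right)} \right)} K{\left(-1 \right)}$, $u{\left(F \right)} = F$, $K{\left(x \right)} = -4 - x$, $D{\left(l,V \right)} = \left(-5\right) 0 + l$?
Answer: $21$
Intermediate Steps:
$D{\left(l,V \right)} = l$ ($D{\left(l,V \right)} = 0 + l = l$)
$q = 6$ ($q = - 2 \left(-4 - -1\right) = - 2 \left(-4 + 1\right) = \left(-2\right) \left(-3\right) = 6$)
$p{\left(b \right)} = - 12 b$
$T + q p{\left(-2 \right)} = -123 + 6 \left(\left(-12\right) \left(-2\right)\right) = -123 + 6 \cdot 24 = -123 + 144 = 21$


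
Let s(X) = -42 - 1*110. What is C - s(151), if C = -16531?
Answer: -16379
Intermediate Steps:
s(X) = -152 (s(X) = -42 - 110 = -152)
C - s(151) = -16531 - 1*(-152) = -16531 + 152 = -16379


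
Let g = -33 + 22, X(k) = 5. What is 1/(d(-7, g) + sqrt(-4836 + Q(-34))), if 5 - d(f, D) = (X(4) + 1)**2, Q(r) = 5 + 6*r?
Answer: -31/5996 - I*sqrt(5035)/5996 ≈ -0.0051701 - 0.011834*I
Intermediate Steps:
g = -11
d(f, D) = -31 (d(f, D) = 5 - (5 + 1)**2 = 5 - 1*6**2 = 5 - 1*36 = 5 - 36 = -31)
1/(d(-7, g) + sqrt(-4836 + Q(-34))) = 1/(-31 + sqrt(-4836 + (5 + 6*(-34)))) = 1/(-31 + sqrt(-4836 + (5 - 204))) = 1/(-31 + sqrt(-4836 - 199)) = 1/(-31 + sqrt(-5035)) = 1/(-31 + I*sqrt(5035))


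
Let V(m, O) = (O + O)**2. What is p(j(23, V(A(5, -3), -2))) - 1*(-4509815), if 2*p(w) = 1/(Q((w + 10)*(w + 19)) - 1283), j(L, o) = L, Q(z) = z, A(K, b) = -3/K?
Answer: 929021891/206 ≈ 4.5098e+6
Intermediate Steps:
V(m, O) = 4*O**2 (V(m, O) = (2*O)**2 = 4*O**2)
p(w) = 1/(2*(-1283 + (10 + w)*(19 + w))) (p(w) = 1/(2*((w + 10)*(w + 19) - 1283)) = 1/(2*((10 + w)*(19 + w) - 1283)) = 1/(2*(-1283 + (10 + w)*(19 + w))))
p(j(23, V(A(5, -3), -2))) - 1*(-4509815) = 1/(2*(-1093 + 23**2 + 29*23)) - 1*(-4509815) = 1/(2*(-1093 + 529 + 667)) + 4509815 = (1/2)/103 + 4509815 = (1/2)*(1/103) + 4509815 = 1/206 + 4509815 = 929021891/206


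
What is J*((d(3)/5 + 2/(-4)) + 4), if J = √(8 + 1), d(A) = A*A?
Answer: 159/10 ≈ 15.900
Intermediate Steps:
d(A) = A²
J = 3 (J = √9 = 3)
J*((d(3)/5 + 2/(-4)) + 4) = 3*((3²/5 + 2/(-4)) + 4) = 3*((9*(⅕) + 2*(-¼)) + 4) = 3*((9/5 - ½) + 4) = 3*(13/10 + 4) = 3*(53/10) = 159/10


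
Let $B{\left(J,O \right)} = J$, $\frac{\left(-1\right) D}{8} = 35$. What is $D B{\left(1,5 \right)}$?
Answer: $-280$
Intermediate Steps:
$D = -280$ ($D = \left(-8\right) 35 = -280$)
$D B{\left(1,5 \right)} = \left(-280\right) 1 = -280$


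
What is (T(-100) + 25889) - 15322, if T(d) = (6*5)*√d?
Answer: 10567 + 300*I ≈ 10567.0 + 300.0*I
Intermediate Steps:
T(d) = 30*√d
(T(-100) + 25889) - 15322 = (30*√(-100) + 25889) - 15322 = (30*(10*I) + 25889) - 15322 = (300*I + 25889) - 15322 = (25889 + 300*I) - 15322 = 10567 + 300*I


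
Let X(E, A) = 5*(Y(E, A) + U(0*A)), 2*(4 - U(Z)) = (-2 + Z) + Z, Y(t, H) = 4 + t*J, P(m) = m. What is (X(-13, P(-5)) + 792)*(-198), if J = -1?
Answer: -178596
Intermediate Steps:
Y(t, H) = 4 - t (Y(t, H) = 4 + t*(-1) = 4 - t)
U(Z) = 5 - Z (U(Z) = 4 - ((-2 + Z) + Z)/2 = 4 - (-2 + 2*Z)/2 = 4 + (1 - Z) = 5 - Z)
X(E, A) = 45 - 5*E (X(E, A) = 5*((4 - E) + (5 - 0*A)) = 5*((4 - E) + (5 - 1*0)) = 5*((4 - E) + (5 + 0)) = 5*((4 - E) + 5) = 5*(9 - E) = 45 - 5*E)
(X(-13, P(-5)) + 792)*(-198) = ((45 - 5*(-13)) + 792)*(-198) = ((45 + 65) + 792)*(-198) = (110 + 792)*(-198) = 902*(-198) = -178596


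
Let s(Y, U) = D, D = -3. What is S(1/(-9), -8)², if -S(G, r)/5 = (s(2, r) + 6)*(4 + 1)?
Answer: 5625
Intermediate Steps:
s(Y, U) = -3
S(G, r) = -75 (S(G, r) = -5*(-3 + 6)*(4 + 1) = -15*5 = -5*15 = -75)
S(1/(-9), -8)² = (-75)² = 5625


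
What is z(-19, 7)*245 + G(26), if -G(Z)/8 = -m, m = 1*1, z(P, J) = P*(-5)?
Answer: 23283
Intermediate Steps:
z(P, J) = -5*P
m = 1
G(Z) = 8 (G(Z) = -(-8) = -8*(-1) = 8)
z(-19, 7)*245 + G(26) = -5*(-19)*245 + 8 = 95*245 + 8 = 23275 + 8 = 23283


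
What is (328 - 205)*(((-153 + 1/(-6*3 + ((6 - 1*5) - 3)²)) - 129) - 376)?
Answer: -1133199/14 ≈ -80943.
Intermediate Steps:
(328 - 205)*(((-153 + 1/(-6*3 + ((6 - 1*5) - 3)²)) - 129) - 376) = 123*(((-153 + 1/(-18 + ((6 - 5) - 3)²)) - 129) - 376) = 123*(((-153 + 1/(-18 + (1 - 3)²)) - 129) - 376) = 123*(((-153 + 1/(-18 + (-2)²)) - 129) - 376) = 123*(((-153 + 1/(-18 + 4)) - 129) - 376) = 123*(((-153 + 1/(-14)) - 129) - 376) = 123*(((-153 - 1/14) - 129) - 376) = 123*((-2143/14 - 129) - 376) = 123*(-3949/14 - 376) = 123*(-9213/14) = -1133199/14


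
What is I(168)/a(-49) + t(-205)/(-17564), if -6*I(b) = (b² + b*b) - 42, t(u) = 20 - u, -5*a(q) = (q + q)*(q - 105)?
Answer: 14682145/4733498 ≈ 3.1018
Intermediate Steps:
a(q) = -2*q*(-105 + q)/5 (a(q) = -(q + q)*(q - 105)/5 = -2*q*(-105 + q)/5)
I(b) = 7 - b²/3 (I(b) = -((b² + b*b) - 42)/6 = -((b² + b²) - 42)/6 = -(2*b² - 42)/6 = -(-42 + 2*b²)/6 = 7 - b²/3)
I(168)/a(-49) + t(-205)/(-17564) = (7 - ⅓*168²)/(((⅖)*(-49)*(105 - 1*(-49)))) + (20 - 1*(-205))/(-17564) = (7 - ⅓*28224)/(((⅖)*(-49)*(105 + 49))) + (20 + 205)*(-1/17564) = (7 - 9408)/(((⅖)*(-49)*154)) + 225*(-1/17564) = -9401/(-15092/5) - 225/17564 = -9401*(-5/15092) - 225/17564 = 6715/2156 - 225/17564 = 14682145/4733498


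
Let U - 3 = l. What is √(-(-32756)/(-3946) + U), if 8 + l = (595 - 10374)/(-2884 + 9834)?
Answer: I*√110621815027598/2742470 ≈ 3.8351*I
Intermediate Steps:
l = -65379/6950 (l = -8 + (595 - 10374)/(-2884 + 9834) = -8 - 9779/6950 = -65379/6950 ≈ -9.4070)
U = -44529/6950 (U = 3 - 65379/6950 = -44529/6950 ≈ -6.4071)
√(-(-32756)/(-3946) + U) = √(-(-32756)/(-3946) - 44529/6950) = √(-(-32756)*(-1)/3946 - 44529/6950) = √(-1*16378/1973 - 44529/6950) = √(-16378/1973 - 44529/6950) = √(-201682817/13712350) = I*√110621815027598/2742470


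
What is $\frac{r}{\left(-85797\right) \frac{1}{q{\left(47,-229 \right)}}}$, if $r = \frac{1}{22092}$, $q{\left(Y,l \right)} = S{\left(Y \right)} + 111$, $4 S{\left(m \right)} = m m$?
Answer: $- \frac{379}{1083101328} \approx -3.4992 \cdot 10^{-7}$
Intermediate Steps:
$S{\left(m \right)} = \frac{m^{2}}{4}$ ($S{\left(m \right)} = \frac{m m}{4} = \frac{m^{2}}{4}$)
$q{\left(Y,l \right)} = 111 + \frac{Y^{2}}{4}$ ($q{\left(Y,l \right)} = \frac{Y^{2}}{4} + 111 = 111 + \frac{Y^{2}}{4}$)
$r = \frac{1}{22092} \approx 4.5265 \cdot 10^{-5}$
$\frac{r}{\left(-85797\right) \frac{1}{q{\left(47,-229 \right)}}} = \frac{1}{22092 \left(- \frac{85797}{111 + \frac{47^{2}}{4}}\right)} = \frac{1}{22092 \left(- \frac{85797}{111 + \frac{1}{4} \cdot 2209}\right)} = \frac{1}{22092 \left(- \frac{85797}{111 + \frac{2209}{4}}\right)} = \frac{1}{22092 \left(- \frac{85797}{\frac{2653}{4}}\right)} = \frac{1}{22092 \left(\left(-85797\right) \frac{4}{2653}\right)} = \frac{1}{22092 \left(- \frac{343188}{2653}\right)} = \frac{1}{22092} \left(- \frac{2653}{343188}\right) = - \frac{379}{1083101328}$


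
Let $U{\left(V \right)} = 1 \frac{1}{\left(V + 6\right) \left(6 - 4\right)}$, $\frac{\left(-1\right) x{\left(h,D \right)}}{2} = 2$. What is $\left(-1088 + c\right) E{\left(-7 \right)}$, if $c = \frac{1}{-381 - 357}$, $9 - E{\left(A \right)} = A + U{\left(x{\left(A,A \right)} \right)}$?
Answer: $- \frac{5620615}{328} \approx -17136.0$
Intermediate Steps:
$x{\left(h,D \right)} = -4$ ($x{\left(h,D \right)} = \left(-2\right) 2 = -4$)
$U{\left(V \right)} = \frac{1}{12 + 2 V}$ ($U{\left(V \right)} = 1 \frac{1}{\left(6 + V\right) 2} = 1 \frac{1}{12 + 2 V} = \frac{1}{12 + 2 V}$)
$E{\left(A \right)} = \frac{35}{4} - A$ ($E{\left(A \right)} = 9 - \left(A + \frac{1}{2 \left(6 - 4\right)}\right) = 9 - \left(A + \frac{1}{2 \cdot 2}\right) = 9 - \left(A + \frac{1}{2} \cdot \frac{1}{2}\right) = 9 - \left(A + \frac{1}{4}\right) = 9 - \left(\frac{1}{4} + A\right) = \frac{35}{4} - A$)
$c = - \frac{1}{738}$ ($c = \frac{1}{-381 - 357} = \frac{1}{-738} = - \frac{1}{738} \approx -0.001355$)
$\left(-1088 + c\right) E{\left(-7 \right)} = \left(-1088 - \frac{1}{738}\right) \left(\frac{35}{4} - -7\right) = - \frac{802945 \left(\frac{35}{4} + 7\right)}{738} = \left(- \frac{802945}{738}\right) \frac{63}{4} = - \frac{5620615}{328}$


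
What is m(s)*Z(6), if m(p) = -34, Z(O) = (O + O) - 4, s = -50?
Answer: -272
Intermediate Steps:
Z(O) = -4 + 2*O (Z(O) = 2*O - 4 = -4 + 2*O)
m(s)*Z(6) = -34*(-4 + 2*6) = -34*(-4 + 12) = -34*8 = -272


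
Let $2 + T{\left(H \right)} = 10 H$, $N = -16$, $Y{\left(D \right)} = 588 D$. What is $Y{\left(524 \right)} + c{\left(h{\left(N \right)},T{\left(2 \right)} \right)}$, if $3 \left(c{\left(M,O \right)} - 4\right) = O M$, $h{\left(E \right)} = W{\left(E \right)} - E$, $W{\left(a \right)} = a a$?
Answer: $309748$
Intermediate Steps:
$T{\left(H \right)} = -2 + 10 H$
$W{\left(a \right)} = a^{2}$
$h{\left(E \right)} = E^{2} - E$
$c{\left(M,O \right)} = 4 + \frac{M O}{3}$ ($c{\left(M,O \right)} = 4 + \frac{O M}{3} = 4 + \frac{M O}{3}$)
$Y{\left(524 \right)} + c{\left(h{\left(N \right)},T{\left(2 \right)} \right)} = 588 \cdot 524 + \left(4 + \frac{- 16 \left(-1 - 16\right) \left(-2 + 10 \cdot 2\right)}{3}\right) = 308112 + \left(4 + \frac{\left(-16\right) \left(-17\right) \left(-2 + 20\right)}{3}\right) = 308112 + \left(4 + \frac{1}{3} \cdot 272 \cdot 18\right) = 308112 + \left(4 + 1632\right) = 308112 + 1636 = 309748$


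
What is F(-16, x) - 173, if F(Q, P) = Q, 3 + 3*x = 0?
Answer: -189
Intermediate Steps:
x = -1 (x = -1 + (⅓)*0 = -1 + 0 = -1)
F(-16, x) - 173 = -16 - 173 = -189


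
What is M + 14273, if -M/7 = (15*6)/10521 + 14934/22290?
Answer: 8852093774/620405 ≈ 14268.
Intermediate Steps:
M = -2946791/620405 (M = -7*((15*6)/10521 + 14934/22290) = -7*(90*(1/10521) + 14934*(1/22290)) = -7*(10/1169 + 2489/3715) = -7*2946791/4342835 = -2946791/620405 ≈ -4.7498)
M + 14273 = -2946791/620405 + 14273 = 8852093774/620405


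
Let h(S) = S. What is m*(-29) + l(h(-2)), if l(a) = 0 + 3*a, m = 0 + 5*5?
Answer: -731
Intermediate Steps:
m = 25 (m = 0 + 25 = 25)
l(a) = 3*a
m*(-29) + l(h(-2)) = 25*(-29) + 3*(-2) = -725 - 6 = -731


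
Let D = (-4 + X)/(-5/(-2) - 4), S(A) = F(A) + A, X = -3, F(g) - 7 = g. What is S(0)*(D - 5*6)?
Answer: -532/3 ≈ -177.33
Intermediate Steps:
F(g) = 7 + g
S(A) = 7 + 2*A (S(A) = (7 + A) + A = 7 + 2*A)
D = 14/3 (D = (-4 - 3)/(-5/(-2) - 4) = -7/(-5*(-½) - 4) = -7/(5/2 - 4) = -7/(-3/2) = -7*(-⅔) = 14/3 ≈ 4.6667)
S(0)*(D - 5*6) = (7 + 2*0)*(14/3 - 5*6) = (7 + 0)*(14/3 - 30) = 7*(-76/3) = -532/3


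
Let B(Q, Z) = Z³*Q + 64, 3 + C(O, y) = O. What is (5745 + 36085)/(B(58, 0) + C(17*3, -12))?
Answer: 20915/56 ≈ 373.48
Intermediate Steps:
C(O, y) = -3 + O
B(Q, Z) = 64 + Q*Z³ (B(Q, Z) = Q*Z³ + 64 = 64 + Q*Z³)
(5745 + 36085)/(B(58, 0) + C(17*3, -12)) = (5745 + 36085)/((64 + 58*0³) + (-3 + 17*3)) = 41830/((64 + 58*0) + (-3 + 51)) = 41830/((64 + 0) + 48) = 41830/(64 + 48) = 41830/112 = 41830*(1/112) = 20915/56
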